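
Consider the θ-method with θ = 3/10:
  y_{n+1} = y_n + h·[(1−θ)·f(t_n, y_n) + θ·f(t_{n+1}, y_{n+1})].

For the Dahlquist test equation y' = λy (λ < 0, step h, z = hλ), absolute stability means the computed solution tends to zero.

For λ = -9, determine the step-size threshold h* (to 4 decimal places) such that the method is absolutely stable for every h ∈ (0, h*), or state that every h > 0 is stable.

(-5.0000,0); λ=-9 ⇒ h* = (5)/9 = 0.5556.

On y'=λy, z=hλ:
  y_{n+1} = y_n + z·[7/10·y_n + 3/10·y_{n+1}] ⇒ (1 − 3/10z)y_{n+1} = (1 + 7/10z)y_n
  ⇒ R(z) = (1 + 7/10z)/(1 − 3/10z).

Find x<0 with |R(x)|<1.
x=-1.66: |R|=0.1081
R=−1: 1+7/10x = −1+3/10x ⇒ -2/5x=2 ⇒ x=2/(-2/5)=-5.0000
Confirm numerically:
  x=-4.160: |R|=0.85053 <1
  x=-3.531: |R|=0.71466 <1
  x=-2.652: |R|=0.47694 <1
  x=-2.304: |R|=0.36235 <1
  x=-5.397: |R|=1.06063 >1
  x=-5.361: |R|=1.05536 >1
  x=-5.082: |R|=1.01299 >1
So |R|<1 on (-5.0000, 0).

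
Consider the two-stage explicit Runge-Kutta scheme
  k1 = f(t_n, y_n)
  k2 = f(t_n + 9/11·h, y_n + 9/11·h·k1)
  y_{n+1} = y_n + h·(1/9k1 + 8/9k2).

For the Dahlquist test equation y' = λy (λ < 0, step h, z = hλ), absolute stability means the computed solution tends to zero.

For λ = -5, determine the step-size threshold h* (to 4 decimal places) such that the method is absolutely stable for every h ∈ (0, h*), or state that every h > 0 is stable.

Test eqn y'=λy, z=hλ:
  k1=λy_n ⇒ h·k1=z·y_n;  k2=λ(1+9/11z)y_n ⇒ h·k2=z(1+9/11z)y_n
  y_{n+1}/y_n = 1 + 1/9z + 8/9z(1+9/11z) = 1 + z + 8/11z²
  R(z) = 1 + z + 8/11z².

Solve |R(x)|<1 on ℝ⁻.
x=-1.39: |R|=1.0152
R=1: x+8/11x²=0 ⇒ x=−11/8=-1.3750; min R=1−1/(4·8/11)=0.6562>−1
Confirm numerically:
  x=-1.331: |R|=0.95741 <1
  x=-0.999: |R|=0.72682 <1
  x=-0.869: |R|=0.68021 <1
  x=-1.895: |R|=1.71665 >1
  x=-1.569: |R|=1.22137 >1
  x=-1.490: |R|=1.12462 >1
So |R|<1 on (-1.3750, 0).

(-1.3750,0); λ=-5 ⇒ h* = (11/8)/5 = 0.2750.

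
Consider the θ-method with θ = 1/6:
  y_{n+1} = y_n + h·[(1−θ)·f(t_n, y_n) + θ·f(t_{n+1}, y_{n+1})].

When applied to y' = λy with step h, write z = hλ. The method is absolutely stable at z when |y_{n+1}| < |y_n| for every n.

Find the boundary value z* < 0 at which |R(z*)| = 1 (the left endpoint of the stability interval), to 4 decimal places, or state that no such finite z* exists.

Test eqn y'=λy, z=hλ:
  y_{n+1} = y_n + z·[5/6·y_n + 1/6·y_{n+1}] ⇒ (1 − 1/6z)y_{n+1} = (1 + 5/6z)y_n
  ⇒ R(z) = (1 + 5/6z)/(1 − 1/6z).

Find x<0 with |R(x)|<1.
x=-0.81: |R|=0.2863
R=−1: 1+5/6x = −1+1/6x ⇒ -2/3x=2 ⇒ x=2/(-2/3)=-3.0000
Confirm numerically:
  x=-1.686: |R|=0.31616 <1
  x=-1.341: |R|=0.09604 <1
  x=-1.338: |R|=0.09403 <1
  x=-3.595: |R|=1.24805 >1
  x=-3.401: |R|=1.17062 >1
  x=-3.279: |R|=1.12027 >1
Interval (-3.0000, 0).

left endpoint -3.0000.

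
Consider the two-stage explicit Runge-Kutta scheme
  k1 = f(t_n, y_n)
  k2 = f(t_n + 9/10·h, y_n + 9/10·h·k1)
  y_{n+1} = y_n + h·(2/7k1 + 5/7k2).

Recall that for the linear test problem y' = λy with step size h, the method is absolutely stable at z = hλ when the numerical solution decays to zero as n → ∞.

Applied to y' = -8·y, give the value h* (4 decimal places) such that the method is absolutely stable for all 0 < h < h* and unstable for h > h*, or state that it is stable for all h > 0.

With y'=λy (z=hλ):
  k1=λy_n ⇒ h·k1=z·y_n;  k2=λ(1+9/10z)y_n ⇒ h·k2=z(1+9/10z)y_n
  y_{n+1}/y_n = 1 + 2/7z + 5/7z(1+9/10z) = 1 + z + 9/14z²
  ⇒ R(z) = 1 + z + 9/14z².

Boundary: |R(x)|=1, x<0.
x=-0.57: |R|=0.6389
R=1: x+9/14x²=0 ⇒ x=−14/9=-1.5556; min R=1−1/(4·9/14)=0.6111>−1
Confirm numerically:
  x=-1.352: |R|=0.82308 <1
  x=-1.157: |R|=0.70356 <1
  x=-1.031: |R|=0.65233 <1
  x=-0.849: |R|=0.61437 <1
  x=-2.049: |R|=1.64997 >1
  x=-1.998: |R|=1.56829 >1
So |R|<1 on (-1.5556, 0).

(-1.5556,0); λ=-8 ⇒ h* = (14/9)/8 = 0.1944.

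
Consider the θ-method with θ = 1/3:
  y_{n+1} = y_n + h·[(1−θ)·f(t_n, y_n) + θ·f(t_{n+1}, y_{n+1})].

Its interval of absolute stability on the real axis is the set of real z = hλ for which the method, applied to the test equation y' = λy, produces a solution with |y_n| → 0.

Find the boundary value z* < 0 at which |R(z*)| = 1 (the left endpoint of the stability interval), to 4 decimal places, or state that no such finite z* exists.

left endpoint -6.0000.

Test eqn y'=λy, z=hλ:
  y_{n+1} = y_n + z·[2/3·y_n + 1/3·y_{n+1}] ⇒ (1 − 1/3z)y_{n+1} = (1 + 2/3z)y_n
  so R(z) = (1 + 2/3z)/(1 − 1/3z).

Boundary: |R(x)|=1, x<0.
x=-0.36: |R|=0.6786
R=−1: 1+2/3x = −1+1/3x ⇒ -1/3x=2 ⇒ x=2/(-1/3)=-6.0000
Confirm numerically:
  x=-5.436: |R|=0.93314 <1
  x=-4.886: |R|=0.85874 <1
  x=-3.892: |R|=0.69414 <1
  x=-6.443: |R|=1.04691 >1
  x=-6.189: |R|=1.02057 >1
  x=-6.156: |R|=1.01704 >1
So |R|<1 on (-6.0000, 0).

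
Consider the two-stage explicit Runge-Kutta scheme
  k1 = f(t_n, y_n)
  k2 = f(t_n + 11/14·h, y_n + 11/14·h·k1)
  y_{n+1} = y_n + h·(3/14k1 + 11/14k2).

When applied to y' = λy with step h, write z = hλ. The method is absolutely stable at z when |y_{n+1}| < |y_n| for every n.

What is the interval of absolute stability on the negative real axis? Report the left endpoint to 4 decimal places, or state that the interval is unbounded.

(-1.6198, 0).

Set f=λy, z=hλ:
  k1=λy_n ⇒ h·k1=z·y_n;  k2=λ(1+11/14z)y_n ⇒ h·k2=z(1+11/14z)y_n
  y_{n+1}/y_n = 1 + 3/14z + 11/14z(1+11/14z) = 1 + z + 121/196z²
  ⇒ R(z) = 1 + z + 121/196z².

Boundary: |R(x)|=1, x<0.
x=-1.45: |R|=0.8480
R=1: x+121/196x²=0 ⇒ x=−196/121=-1.6198; min R=1−1/(4·121/196)=0.5950>−1
Confirm numerically:
  x=-1.596: |R|=0.97652 <1
  x=-1.154: |R|=0.66813 <1
  x=-0.694: |R|=0.60334 <1
  x=-2.199: |R|=1.78624 >1
  x=-2.112: |R|=1.64170 >1
  x=-1.938: |R|=1.38066 >1
So |R|<1 on (-1.6198, 0).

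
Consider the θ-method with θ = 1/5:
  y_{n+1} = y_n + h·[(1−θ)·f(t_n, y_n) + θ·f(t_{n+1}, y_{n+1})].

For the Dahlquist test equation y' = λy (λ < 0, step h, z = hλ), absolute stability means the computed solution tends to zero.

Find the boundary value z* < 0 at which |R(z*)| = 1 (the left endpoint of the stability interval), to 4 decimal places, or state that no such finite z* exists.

On y'=λy, z=hλ:
  y_{n+1} = y_n + z·[4/5·y_n + 1/5·y_{n+1}] ⇒ (1 − 1/5z)y_{n+1} = (1 + 4/5z)y_n
  so R(z) = (1 + 4/5z)/(1 − 1/5z).

Find x<0 with |R(x)|<1.
x=-0.67: |R|=0.4092
R=−1: 1+4/5x = −1+1/5x ⇒ -3/5x=2 ⇒ x=2/(-3/5)=-3.3333
Confirm numerically:
  x=-3.039: |R|=0.89016 <1
  x=-2.216: |R|=0.53548 <1
  x=-1.456: |R|=0.12763 <1
  x=-3.571: |R|=1.08319 >1
  x=-3.465: |R|=1.04666 >1
  x=-3.428: |R|=1.03370 >1
Interval (-3.3333, 0).

left endpoint -3.3333.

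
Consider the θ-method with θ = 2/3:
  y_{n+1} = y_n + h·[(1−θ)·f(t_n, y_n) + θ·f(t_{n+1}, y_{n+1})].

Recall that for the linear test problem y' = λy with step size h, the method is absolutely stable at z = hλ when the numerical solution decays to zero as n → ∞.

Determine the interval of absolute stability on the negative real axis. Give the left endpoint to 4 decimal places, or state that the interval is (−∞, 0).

interval (−∞, 0).

Set f=λy, z=hλ:
  y_{n+1} = y_n + z·[1/3·y_n + 2/3·y_{n+1}] ⇒ (1 − 2/3z)y_{n+1} = (1 + 1/3z)y_n
  ⇒ R(z) = (1 + 1/3z)/(1 − 2/3z).

Boundary: |R(x)|=1, x<0.
x=-1.47: |R|=0.2576
x=-2: |R|=0.1429
x=-10: |R|=0.3043
x=-100: |R|=0.4778
θ=2/3≥1/2 ⇒ |1+1/3x|<|1−2/3x| ∀x<0 ⇒ stable on all of ℝ⁻.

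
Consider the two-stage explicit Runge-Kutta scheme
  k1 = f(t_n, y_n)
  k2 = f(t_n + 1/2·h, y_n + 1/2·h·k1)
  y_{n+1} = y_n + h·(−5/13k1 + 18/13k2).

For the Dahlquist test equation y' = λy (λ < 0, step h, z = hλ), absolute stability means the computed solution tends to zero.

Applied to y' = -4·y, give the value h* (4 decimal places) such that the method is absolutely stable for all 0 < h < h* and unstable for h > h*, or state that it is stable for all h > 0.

With y'=λy (z=hλ):
  k1=λy_n ⇒ h·k1=z·y_n;  k2=λ(1+1/2z)y_n ⇒ h·k2=z(1+1/2z)y_n
  y_{n+1}/y_n = 1 − 5/13z + 18/13z(1+1/2z) = 1 + z + 9/13z²
  Hence R(z) = 1 + z + 9/13z².

Boundary: |R(x)|=1, x<0.
x=-1.75: |R|=1.3702
R=1: x+9/13x²=0 ⇒ x=−13/9=-1.4444; min R=1−1/(4·9/13)=0.6389>−1
Confirm numerically:
  x=-1.245: |R|=0.82809 <1
  x=-1.208: |R|=0.80226 <1
  x=-0.578: |R|=0.65329 <1
  x=-2.031: |R|=1.82474 >1
  x=-1.964: |R|=1.70644 >1
  x=-1.669: |R|=1.25947 >1
So |R|<1 on (-1.4444, 0).

(-1.4444,0); λ=-4 ⇒ h* = (13/9)/4 = 0.3611.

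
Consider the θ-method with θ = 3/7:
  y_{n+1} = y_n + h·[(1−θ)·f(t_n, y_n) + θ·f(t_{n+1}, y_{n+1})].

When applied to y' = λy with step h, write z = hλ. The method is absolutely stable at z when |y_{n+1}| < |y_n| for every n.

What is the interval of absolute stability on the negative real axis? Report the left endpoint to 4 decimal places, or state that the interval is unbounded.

z∈(-14.0000,0).

Test eqn y'=λy, z=hλ:
  y_{n+1} = y_n + z·[4/7·y_n + 3/7·y_{n+1}] ⇒ (1 − 3/7z)y_{n+1} = (1 + 4/7z)y_n
  so R(z) = (1 + 4/7z)/(1 − 3/7z).

Find x<0 with |R(x)|<1.
x=-0.78: |R|=0.4154
R=−1: 1+4/7x = −1+3/7x ⇒ -1/7x=2 ⇒ x=2/(-1/7)=-14.0000
Confirm numerically:
  x=-12.638: |R|=0.96968 <1
  x=-11.556: |R|=0.94135 <1
  x=-6.153: |R|=0.69178 <1
  x=-14.100: |R|=1.00203 >1
  x=-14.026: |R|=1.00053 >1
Stable set (-14.0000, 0).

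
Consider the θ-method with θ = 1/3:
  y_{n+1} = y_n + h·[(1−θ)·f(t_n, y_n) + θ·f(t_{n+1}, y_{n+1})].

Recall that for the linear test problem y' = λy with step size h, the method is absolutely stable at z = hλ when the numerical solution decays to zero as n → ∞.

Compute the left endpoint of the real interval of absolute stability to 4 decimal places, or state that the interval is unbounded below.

Test eqn y'=λy, z=hλ:
  y_{n+1} = y_n + z·[2/3·y_n + 1/3·y_{n+1}] ⇒ (1 − 1/3z)y_{n+1} = (1 + 2/3z)y_n
  Hence R(z) = (1 + 2/3z)/(1 − 1/3z).

Need |R(x)|<1, x<0.
x=-1.55: |R|=0.0220
R=−1: 1+2/3x = −1+1/3x ⇒ -1/3x=2 ⇒ x=2/(-1/3)=-6.0000
Confirm numerically:
  x=-4.352: |R|=0.77584 <1
  x=-4.285: |R|=0.76458 <1
  x=-3.583: |R|=0.63284 <1
  x=-3.062: |R|=0.51534 <1
  x=-6.273: |R|=1.02944 >1
  x=-6.068: |R|=1.00750 >1
Stable set (-6.0000, 0).

left endpoint -6.0000.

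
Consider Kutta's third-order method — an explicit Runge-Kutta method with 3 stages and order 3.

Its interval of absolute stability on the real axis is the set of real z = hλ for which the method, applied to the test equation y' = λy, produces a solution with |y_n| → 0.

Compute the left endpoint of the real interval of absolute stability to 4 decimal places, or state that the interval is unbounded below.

Set f=λy, z=hλ:
  order 3, 3-stage ⇒ R(z)=1+z+z^2/2+z^3/6
  (e.g. R(-1.15)=0.25777, |R|=0.25777)

Need |R(x)|<1, x<0.
x=-1.15: |R|=0.2578
|R(-2.41)|=0.8389 |R(-1.33)|=0.1623 |R(-0.85)|=0.4089
Bisect:
  x_lo=-3.0581 |R|=2.1486  x_hi=-0.2199 |R|=0.8025
  mid=-1.63901 |R|=0.02966 →hi
  mid=-2.34855 |R|=0.74968 →hi
  mid=-2.70331 |R|=1.34195 →lo
  mid=-2.52593 |R|=1.02181 →lo
  mid=-2.43724 |R|=0.88009 →hi
  mid=-2.48158 |R|=0.94949 →hi
  mid=-2.50376 |R|=0.98528 →hi
  mid=-2.51484 |R|=1.00345 →lo
  mid=-2.50930 |R|=0.99434 →hi
  mid=-2.51207 |R|=0.99889 →hi
  ...
  [-2.51276,-2.51259] ⇒ x*=-2.5127
Stable set (-2.5127, 0).

left endpoint -2.5127.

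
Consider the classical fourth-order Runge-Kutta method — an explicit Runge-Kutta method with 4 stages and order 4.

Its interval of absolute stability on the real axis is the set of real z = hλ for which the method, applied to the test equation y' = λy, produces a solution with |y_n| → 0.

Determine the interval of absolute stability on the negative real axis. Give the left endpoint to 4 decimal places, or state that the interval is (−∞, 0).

(-2.7853, 0).

On y'=λy, z=hλ:
  order 4, 4-stage ⇒ R(z)=1+z+z^2/2+z^3/6+z^4/24
  (e.g. R(-1)=0.37500, |R|=0.37500)

Boundary: |R(x)|=1, x<0.
x=-1: |R|=0.3750
|R(-3.05)|=1.4782 |R(-2.99)|=1.3551 |R(-2.1)|=0.3718
Bisect:
  x_lo=-3.1906 |R|=1.8040  x_hi=-0.1486 |R|=0.8619
  mid=-1.66959 |R|=0.27227 →hi
  mid=-2.43011 |R|=0.58388 →hi
  mid=-2.81036 |R|=1.03846 →lo
  mid=-2.62023 |R|=0.77836 →hi
  mid=-2.71530 |R|=0.89950 →hi
  mid=-2.76283 |R|=0.96666 →hi
  mid=-2.78660 |R|=1.00196 →lo
  mid=-2.77471 |R|=0.98416 →hi
  mid=-2.78065 |R|=0.99303 →hi
  ...
  [-2.78530,-2.78511] ⇒ x*=-2.7853
So |R|<1 on (-2.7853, 0).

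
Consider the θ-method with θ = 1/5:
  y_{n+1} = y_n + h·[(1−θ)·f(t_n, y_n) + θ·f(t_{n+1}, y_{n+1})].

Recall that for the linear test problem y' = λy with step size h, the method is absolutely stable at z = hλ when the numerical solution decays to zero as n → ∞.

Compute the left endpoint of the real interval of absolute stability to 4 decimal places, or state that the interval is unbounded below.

Set f=λy, z=hλ:
  y_{n+1} = y_n + z·[4/5·y_n + 1/5·y_{n+1}] ⇒ (1 − 1/5z)y_{n+1} = (1 + 4/5z)y_n
  Hence R(z) = (1 + 4/5z)/(1 − 1/5z).

Need |R(x)|<1, x<0.
x=-0.83: |R|=0.2882
R=−1: 1+4/5x = −1+1/5x ⇒ -3/5x=2 ⇒ x=2/(-3/5)=-3.3333
Confirm numerically:
  x=-3.220: |R|=0.95864 <1
  x=-2.655: |R|=0.73416 <1
  x=-2.024: |R|=0.44077 <1
  x=-1.726: |R|=0.28308 <1
  x=-3.860: |R|=1.17833 >1
  x=-3.571: |R|=1.08319 >1
  x=-3.541: |R|=1.07294 >1
Stable set (-3.3333, 0).

z* = -3.3333.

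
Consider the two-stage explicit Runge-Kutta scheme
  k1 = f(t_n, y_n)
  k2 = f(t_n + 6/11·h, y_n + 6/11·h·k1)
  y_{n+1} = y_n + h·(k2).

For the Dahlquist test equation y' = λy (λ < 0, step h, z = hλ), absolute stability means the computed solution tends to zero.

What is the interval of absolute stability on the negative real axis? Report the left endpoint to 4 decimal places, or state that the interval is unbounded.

On y'=λy, z=hλ:
  k1=λy_n ⇒ h·k1=z·y_n;  k2=λ(1+6/11z)y_n ⇒ h·k2=z(1+6/11z)y_n
  y_{n+1}/y_n = 1 + z(1+6/11z) = 1 + z + 6/11z²
  so R(z) = 1 + z + 6/11z².

Boundary: |R(x)|=1, x<0.
x=-0.39: |R|=0.6930
R=1: x+6/11x²=0 ⇒ x=−11/6=-1.8333; min R=1−1/(4·6/11)=0.5417>−1
Confirm numerically:
  x=-1.684: |R|=0.86283 <1
  x=-1.492: |R|=0.72222 <1
  x=-1.386: |R|=0.66182 <1
  x=-2.127: |R|=1.34071 >1
  x=-2.089: |R|=1.29132 >1
So |R|<1 on (-1.8333, 0).

(-1.8333, 0).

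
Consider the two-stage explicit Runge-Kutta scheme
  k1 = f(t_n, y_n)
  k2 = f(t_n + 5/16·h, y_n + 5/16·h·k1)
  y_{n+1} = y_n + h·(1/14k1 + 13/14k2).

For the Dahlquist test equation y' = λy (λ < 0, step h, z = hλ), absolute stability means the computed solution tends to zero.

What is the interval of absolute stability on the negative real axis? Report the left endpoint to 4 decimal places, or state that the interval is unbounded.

(-3.4462, 0).

With y'=λy (z=hλ):
  k1=λy_n ⇒ h·k1=z·y_n;  k2=λ(1+5/16z)y_n ⇒ h·k2=z(1+5/16z)y_n
  y_{n+1}/y_n = 1 + 1/14z + 13/14z(1+5/16z) = 1 + z + 65/224z²
  R(z) = 1 + z + 65/224z².

Boundary: |R(x)|=1, x<0.
x=-0.45: |R|=0.6088
R=1: x+65/224x²=0 ⇒ x=−224/65=-3.4462; min R=1−1/(4·65/224)=0.1385>−1
Confirm numerically:
  x=-2.454: |R|=0.29349 <1
  x=-2.070: |R|=0.17339 <1
  x=-1.746: |R|=0.13861 <1
  x=-3.500: |R|=1.05469 >1
  x=-3.496: |R|=1.05057 >1
Interval (-3.4462, 0).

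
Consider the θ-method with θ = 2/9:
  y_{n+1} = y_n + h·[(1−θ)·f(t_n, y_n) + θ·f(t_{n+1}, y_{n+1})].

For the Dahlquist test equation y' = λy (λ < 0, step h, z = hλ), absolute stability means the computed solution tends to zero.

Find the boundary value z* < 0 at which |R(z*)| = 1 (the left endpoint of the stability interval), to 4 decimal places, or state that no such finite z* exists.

Set f=λy, z=hλ:
  y_{n+1} = y_n + z·[7/9·y_n + 2/9·y_{n+1}] ⇒ (1 − 2/9z)y_{n+1} = (1 + 7/9z)y_n
  ⇒ R(z) = (1 + 7/9z)/(1 − 2/9z).

Find x<0 with |R(x)|<1.
x=-0.44: |R|=0.5992
R=−1: 1+7/9x = −1+2/9x ⇒ -5/9x=2 ⇒ x=2/(-5/9)=-3.6000
Confirm numerically:
  x=-3.576: |R|=0.99257 <1
  x=-3.209: |R|=0.87320 <1
  x=-3.027: |R|=0.80969 <1
  x=-1.573: |R|=0.16557 <1
  x=-4.044: |R|=1.12992 >1
  x=-3.957: |R|=1.10553 >1
  x=-3.723: |R|=1.03740 >1
Stable set (-3.6000, 0).

z* = -3.6000.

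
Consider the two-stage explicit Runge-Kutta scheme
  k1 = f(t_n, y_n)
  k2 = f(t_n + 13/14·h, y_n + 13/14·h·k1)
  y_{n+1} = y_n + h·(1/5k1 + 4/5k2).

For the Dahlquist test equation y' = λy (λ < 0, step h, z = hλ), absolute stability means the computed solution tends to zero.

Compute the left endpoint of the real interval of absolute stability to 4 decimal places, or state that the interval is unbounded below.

Set f=λy, z=hλ:
  k1=λy_n ⇒ h·k1=z·y_n;  k2=λ(1+13/14z)y_n ⇒ h·k2=z(1+13/14z)y_n
  y_{n+1}/y_n = 1 + 1/5z + 4/5z(1+13/14z) = 1 + z + 26/35z²
  Hence R(z) = 1 + z + 26/35z².

Need |R(x)|<1, x<0.
x=-0.55: |R|=0.6747
R=1: x+26/35x²=0 ⇒ x=−35/26=-1.3462; min R=1−1/(4·26/35)=0.6635>−1
Confirm numerically:
  x=-1.095: |R|=0.79570 <1
  x=-0.653: |R|=0.66376 <1
  x=-0.623: |R|=0.66532 <1
  x=-0.618: |R|=0.66571 <1
  x=-1.749: |R|=1.52340 >1
  x=-1.613: |R|=1.31974 >1
So |R|<1 on (-1.3462, 0).

left endpoint -1.3462.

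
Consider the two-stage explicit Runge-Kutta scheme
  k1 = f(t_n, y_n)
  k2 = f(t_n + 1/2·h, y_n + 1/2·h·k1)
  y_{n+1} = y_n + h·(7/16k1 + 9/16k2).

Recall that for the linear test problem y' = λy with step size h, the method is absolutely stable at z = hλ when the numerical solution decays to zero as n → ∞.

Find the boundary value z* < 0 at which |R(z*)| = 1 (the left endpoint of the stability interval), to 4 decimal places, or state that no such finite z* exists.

Test eqn y'=λy, z=hλ:
  k1=λy_n ⇒ h·k1=z·y_n;  k2=λ(1+1/2z)y_n ⇒ h·k2=z(1+1/2z)y_n
  y_{n+1}/y_n = 1 + 7/16z + 9/16z(1+1/2z) = 1 + z + 9/32z²
  R(z) = 1 + z + 9/32z².

Solve |R(x)|<1 on ℝ⁻.
x=-1.05: |R|=0.2601
R=1: x+9/32x²=0 ⇒ x=−32/9=-3.5556; min R=1−1/(4·9/32)=0.1111>−1
Confirm numerically:
  x=-2.689: |R|=0.34464 <1
  x=-1.851: |R|=0.11262 <1
  x=-1.596: |R|=0.12040 <1
  x=-4.013: |R|=1.51630 >1
  x=-3.933: |R|=1.41751 >1
  x=-3.673: |R|=1.12132 >1
So |R|<1 on (-3.5556, 0).

z* = -3.5556.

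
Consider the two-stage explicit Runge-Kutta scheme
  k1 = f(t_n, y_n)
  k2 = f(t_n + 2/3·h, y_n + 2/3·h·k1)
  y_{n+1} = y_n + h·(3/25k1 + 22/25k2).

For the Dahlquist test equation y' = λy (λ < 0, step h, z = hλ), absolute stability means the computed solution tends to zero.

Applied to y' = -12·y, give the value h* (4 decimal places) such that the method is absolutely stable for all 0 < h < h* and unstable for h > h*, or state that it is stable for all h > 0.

On y'=λy, z=hλ:
  k1=λy_n ⇒ h·k1=z·y_n;  k2=λ(1+2/3z)y_n ⇒ h·k2=z(1+2/3z)y_n
  y_{n+1}/y_n = 1 + 3/25z + 22/25z(1+2/3z) = 1 + z + 44/75z²
  so R(z) = 1 + z + 44/75z².

Boundary: |R(x)|=1, x<0.
x=-0.59: |R|=0.6142
R=1: x+44/75x²=0 ⇒ x=−75/44=-1.7045; min R=1−1/(4·44/75)=0.5739>−1
Confirm numerically:
  x=-1.542: |R|=0.85295 <1
  x=-1.181: |R|=0.63726 <1
  x=-0.876: |R|=0.57419 <1
  x=-2.155: |R|=1.56949 >1
  x=-2.042: |R|=1.40426 >1
  x=-1.884: |R|=1.19835 >1
Interval (-1.7045, 0).

(-1.7045,0); λ=-12 ⇒ h* = (75/44)/12 = 0.1420.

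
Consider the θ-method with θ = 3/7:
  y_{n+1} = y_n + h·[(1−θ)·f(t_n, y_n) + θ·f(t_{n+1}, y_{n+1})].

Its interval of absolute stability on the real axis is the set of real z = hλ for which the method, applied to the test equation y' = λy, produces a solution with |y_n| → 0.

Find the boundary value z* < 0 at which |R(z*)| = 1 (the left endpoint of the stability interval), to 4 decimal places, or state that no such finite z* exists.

On y'=λy, z=hλ:
  y_{n+1} = y_n + z·[4/7·y_n + 3/7·y_{n+1}] ⇒ (1 − 3/7z)y_{n+1} = (1 + 4/7z)y_n
  ⇒ R(z) = (1 + 4/7z)/(1 − 3/7z).

Need |R(x)|<1, x<0.
x=-0.68: |R|=0.4735
R=−1: 1+4/7x = −1+3/7x ⇒ -1/7x=2 ⇒ x=2/(-1/7)=-14.0000
Confirm numerically:
  x=-10.961: |R|=0.92380 <1
  x=-10.801: |R|=0.91881 <1
  x=-9.151: |R|=0.85926 <1
  x=-8.040: |R|=0.80848 <1
  x=-14.569: |R|=1.01122 >1
  x=-14.356: |R|=1.00711 >1
  x=-14.082: |R|=1.00167 >1
Interval (-14.0000, 0).

z* = -14.0000.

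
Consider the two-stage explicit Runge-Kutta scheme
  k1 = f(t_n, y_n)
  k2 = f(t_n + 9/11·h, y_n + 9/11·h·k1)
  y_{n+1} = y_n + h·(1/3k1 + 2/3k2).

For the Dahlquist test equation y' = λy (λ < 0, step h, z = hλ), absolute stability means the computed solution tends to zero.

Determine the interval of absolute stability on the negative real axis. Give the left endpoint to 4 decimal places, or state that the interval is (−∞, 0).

(-1.8333, 0).

Set f=λy, z=hλ:
  k1=λy_n ⇒ h·k1=z·y_n;  k2=λ(1+9/11z)y_n ⇒ h·k2=z(1+9/11z)y_n
  y_{n+1}/y_n = 1 + 1/3z + 2/3z(1+9/11z) = 1 + z + 6/11z²
  Hence R(z) = 1 + z + 6/11z².

Boundary: |R(x)|=1, x<0.
x=-0.98: |R|=0.5439
R=1: x+6/11x²=0 ⇒ x=−11/6=-1.8333; min R=1−1/(4·6/11)=0.5417>−1
Confirm numerically:
  x=-1.608: |R|=0.80236 <1
  x=-1.250: |R|=0.60227 <1
  x=-1.149: |R|=0.57111 <1
  x=-1.070: |R|=0.55449 <1
  x=-2.377: |R|=1.70489 >1
  x=-2.162: |R|=1.38759 >1
  x=-2.089: |R|=1.29132 >1
Interval (-1.8333, 0).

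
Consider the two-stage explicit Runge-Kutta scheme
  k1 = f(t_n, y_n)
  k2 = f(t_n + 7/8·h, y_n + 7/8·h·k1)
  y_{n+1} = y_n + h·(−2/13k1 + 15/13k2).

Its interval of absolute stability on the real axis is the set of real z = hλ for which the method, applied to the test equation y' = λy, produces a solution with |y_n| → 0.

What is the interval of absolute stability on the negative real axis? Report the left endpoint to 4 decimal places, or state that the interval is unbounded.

(-0.9905, 0).

On y'=λy, z=hλ:
  k1=λy_n ⇒ h·k1=z·y_n;  k2=λ(1+7/8z)y_n ⇒ h·k2=z(1+7/8z)y_n
  y_{n+1}/y_n = 1 − 2/13z + 15/13z(1+7/8z) = 1 + z + 105/104z²
  ⇒ R(z) = 1 + z + 105/104z².

Solve |R(x)|<1 on ℝ⁻.
x=-0.7: |R|=0.7947
R=1: x+105/104x²=0 ⇒ x=−104/105=-0.9905; min R=1−1/(4·105/104)=0.7524>−1
Confirm numerically:
  x=-0.770: |R|=0.82860 <1
  x=-0.606: |R|=0.76477 <1
  x=-0.445: |R|=0.75493 <1
  x=-0.439: |R|=0.75557 <1
  x=-1.384: |R|=1.54987 >1
  x=-1.372: |R|=1.52848 >1
So |R|<1 on (-0.9905, 0).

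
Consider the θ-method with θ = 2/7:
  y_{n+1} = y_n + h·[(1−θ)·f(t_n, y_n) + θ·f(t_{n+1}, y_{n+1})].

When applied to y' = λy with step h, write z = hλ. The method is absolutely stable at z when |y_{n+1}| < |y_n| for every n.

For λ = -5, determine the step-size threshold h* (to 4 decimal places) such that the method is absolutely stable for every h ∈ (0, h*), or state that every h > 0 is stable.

On y'=λy, z=hλ:
  y_{n+1} = y_n + z·[5/7·y_n + 2/7·y_{n+1}] ⇒ (1 − 2/7z)y_{n+1} = (1 + 5/7z)y_n
  Hence R(z) = (1 + 5/7z)/(1 − 2/7z).

Solve |R(x)|<1 on ℝ⁻.
x=-1.18: |R|=0.1175
R=−1: 1+5/7x = −1+2/7x ⇒ -3/7x=2 ⇒ x=2/(-3/7)=-4.6667
Confirm numerically:
  x=-2.812: |R|=0.55925 <1
  x=-2.746: |R|=0.53874 <1
  x=-2.561: |R|=0.47888 <1
  x=-5.250: |R|=1.10000 >1
  x=-5.234: |R|=1.09744 >1
  x=-5.046: |R|=1.06658 >1
Stable set (-4.6667, 0).

(-4.6667,0); λ=-5 ⇒ h* = (14/3)/5 = 0.9333.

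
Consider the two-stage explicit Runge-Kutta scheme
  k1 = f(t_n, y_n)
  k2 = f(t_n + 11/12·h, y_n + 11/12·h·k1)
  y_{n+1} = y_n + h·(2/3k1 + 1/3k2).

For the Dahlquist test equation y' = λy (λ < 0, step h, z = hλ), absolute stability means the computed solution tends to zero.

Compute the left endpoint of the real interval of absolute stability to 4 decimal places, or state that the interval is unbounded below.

z* = -3.2727.

Set f=λy, z=hλ:
  k1=λy_n ⇒ h·k1=z·y_n;  k2=λ(1+11/12z)y_n ⇒ h·k2=z(1+11/12z)y_n
  y_{n+1}/y_n = 1 + 2/3z + 1/3z(1+11/12z) = 1 + z + 11/36z²
  Hence R(z) = 1 + z + 11/36z².

Find x<0 with |R(x)|<1.
x=-0.59: |R|=0.5164
R=1: x+11/36x²=0 ⇒ x=−36/11=-3.2727; min R=1−1/(4·11/36)=0.1818>−1
Confirm numerically:
  x=-3.040: |R|=0.78382 <1
  x=-2.967: |R|=0.72283 <1
  x=-1.549: |R|=0.18415 <1
  x=-1.437: |R|=0.19396 <1
  x=-3.650: |R|=1.42076 >1
  x=-3.423: |R|=1.15717 >1
  x=-3.366: |R|=1.09593 >1
Interval (-3.2727, 0).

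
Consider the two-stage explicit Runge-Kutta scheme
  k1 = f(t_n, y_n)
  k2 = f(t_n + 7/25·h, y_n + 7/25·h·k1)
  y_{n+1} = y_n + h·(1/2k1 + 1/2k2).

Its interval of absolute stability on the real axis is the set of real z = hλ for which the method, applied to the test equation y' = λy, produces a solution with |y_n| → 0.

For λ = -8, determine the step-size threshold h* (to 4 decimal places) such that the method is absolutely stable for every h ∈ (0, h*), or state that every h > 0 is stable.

Set f=λy, z=hλ:
  k1=λy_n ⇒ h·k1=z·y_n;  k2=λ(1+7/25z)y_n ⇒ h·k2=z(1+7/25z)y_n
  y_{n+1}/y_n = 1 + 1/2z + 1/2z(1+7/25z) = 1 + z + 7/50z²
  so R(z) = 1 + z + 7/50z².

Find x<0 with |R(x)|<1.
x=-1.55: |R|=0.2136
R=1: x+7/50x²=0 ⇒ x=−50/7=-7.1429; min R=1−1/(4·7/50)=-0.7857>−1
Confirm numerically:
  x=-5.861: |R|=0.05182 <1
  x=-3.164: |R|=0.76247 <1
  x=-3.145: |R|=0.76026 <1
  x=-2.922: |R|=0.72667 <1
  x=-7.722: |R|=1.62610 >1
  x=-7.465: |R|=1.33667 >1
  x=-7.318: |R|=1.17944 >1
Interval (-7.1429, 0).

(-7.1429,0); λ=-8 ⇒ h* = (50/7)/8 = 0.8929.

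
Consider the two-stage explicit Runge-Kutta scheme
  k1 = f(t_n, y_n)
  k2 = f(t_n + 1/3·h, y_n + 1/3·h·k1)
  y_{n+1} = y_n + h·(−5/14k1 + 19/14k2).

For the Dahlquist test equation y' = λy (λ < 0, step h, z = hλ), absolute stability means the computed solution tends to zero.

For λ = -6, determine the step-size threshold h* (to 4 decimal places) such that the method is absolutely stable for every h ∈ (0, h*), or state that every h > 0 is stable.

(-2.2105,0); λ=-6 ⇒ h* = (42/19)/6 = 0.3684.

On y'=λy, z=hλ:
  k1=λy_n ⇒ h·k1=z·y_n;  k2=λ(1+1/3z)y_n ⇒ h·k2=z(1+1/3z)y_n
  y_{n+1}/y_n = 1 − 5/14z + 19/14z(1+1/3z) = 1 + z + 19/42z²
  so R(z) = 1 + z + 19/42z².

Find x<0 with |R(x)|<1.
x=-0.97: |R|=0.4556
R=1: x+19/42x²=0 ⇒ x=−42/19=-2.2105; min R=1−1/(4·19/42)=0.4474>−1
Confirm numerically:
  x=-1.608: |R|=0.56171 <1
  x=-1.176: |R|=0.44963 <1
  x=-1.054: |R|=0.44856 <1
  x=-2.685: |R|=1.57632 >1
  x=-2.496: |R|=1.32234 >1
Stable set (-2.2105, 0).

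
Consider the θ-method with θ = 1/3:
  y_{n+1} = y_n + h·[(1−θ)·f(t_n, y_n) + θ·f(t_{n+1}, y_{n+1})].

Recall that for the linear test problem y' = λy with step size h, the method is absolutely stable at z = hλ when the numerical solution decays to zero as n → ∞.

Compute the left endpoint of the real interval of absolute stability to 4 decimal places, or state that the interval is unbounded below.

z* = -6.0000.

On y'=λy, z=hλ:
  y_{n+1} = y_n + z·[2/3·y_n + 1/3·y_{n+1}] ⇒ (1 − 1/3z)y_{n+1} = (1 + 2/3z)y_n
  so R(z) = (1 + 2/3z)/(1 − 1/3z).

Find x<0 with |R(x)|<1.
x=-1.54: |R|=0.0176
R=−1: 1+2/3x = −1+1/3x ⇒ -1/3x=2 ⇒ x=2/(-1/3)=-6.0000
Confirm numerically:
  x=-5.890: |R|=0.98763 <1
  x=-5.317: |R|=0.91788 <1
  x=-3.002: |R|=0.50050 <1
  x=-6.389: |R|=1.04143 >1
  x=-6.275: |R|=1.02965 >1
  x=-6.112: |R|=1.01229 >1
So |R|<1 on (-6.0000, 0).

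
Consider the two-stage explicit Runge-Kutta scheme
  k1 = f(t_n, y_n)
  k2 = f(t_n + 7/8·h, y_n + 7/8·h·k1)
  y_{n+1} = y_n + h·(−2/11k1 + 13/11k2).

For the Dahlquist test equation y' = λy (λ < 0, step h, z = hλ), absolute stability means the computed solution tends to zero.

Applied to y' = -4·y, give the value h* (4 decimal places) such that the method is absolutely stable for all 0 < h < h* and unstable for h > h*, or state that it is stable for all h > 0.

With y'=λy (z=hλ):
  k1=λy_n ⇒ h·k1=z·y_n;  k2=λ(1+7/8z)y_n ⇒ h·k2=z(1+7/8z)y_n
  y_{n+1}/y_n = 1 − 2/11z + 13/11z(1+7/8z) = 1 + z + 91/88z²
  so R(z) = 1 + z + 91/88z².

Solve |R(x)|<1 on ℝ⁻.
x=-0.66: |R|=0.7905
R=1: x+91/88x²=0 ⇒ x=−88/91=-0.9670; min R=1−1/(4·91/88)=0.7582>−1
Confirm numerically:
  x=-0.807: |R|=0.86645 <1
  x=-0.640: |R|=0.78356 <1
  x=-0.519: |R|=0.75954 <1
  x=-1.278: |R|=1.41096 >1
  x=-1.116: |R|=1.17191 >1
  x=-1.025: |R|=1.06144 >1
Interval (-0.9670, 0).

(-0.9670,0); λ=-4 ⇒ h* = (88/91)/4 = 0.2418.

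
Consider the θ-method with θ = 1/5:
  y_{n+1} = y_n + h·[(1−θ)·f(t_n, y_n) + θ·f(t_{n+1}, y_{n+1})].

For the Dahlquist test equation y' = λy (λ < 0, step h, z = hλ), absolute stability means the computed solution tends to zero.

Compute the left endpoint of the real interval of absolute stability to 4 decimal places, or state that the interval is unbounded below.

Set f=λy, z=hλ:
  y_{n+1} = y_n + z·[4/5·y_n + 1/5·y_{n+1}] ⇒ (1 − 1/5z)y_{n+1} = (1 + 4/5z)y_n
  Hence R(z) = (1 + 4/5z)/(1 − 1/5z).

Find x<0 with |R(x)|<1.
x=-1.1: |R|=0.0984
R=−1: 1+4/5x = −1+1/5x ⇒ -3/5x=2 ⇒ x=2/(-3/5)=-3.3333
Confirm numerically:
  x=-2.659: |R|=0.73587 <1
  x=-2.582: |R|=0.70272 <1
  x=-2.220: |R|=0.53740 <1
  x=-3.813: |R|=1.16328 >1
  x=-3.501: |R|=1.05917 >1
Interval (-3.3333, 0).

z* = -3.3333.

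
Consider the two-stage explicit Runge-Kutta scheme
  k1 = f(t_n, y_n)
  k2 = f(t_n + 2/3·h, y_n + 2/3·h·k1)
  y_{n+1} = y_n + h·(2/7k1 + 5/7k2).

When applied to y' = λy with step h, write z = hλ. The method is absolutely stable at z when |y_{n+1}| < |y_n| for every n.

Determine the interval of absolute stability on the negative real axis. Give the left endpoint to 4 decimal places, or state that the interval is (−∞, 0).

On y'=λy, z=hλ:
  k1=λy_n ⇒ h·k1=z·y_n;  k2=λ(1+2/3z)y_n ⇒ h·k2=z(1+2/3z)y_n
  y_{n+1}/y_n = 1 + 2/7z + 5/7z(1+2/3z) = 1 + z + 10/21z²
  ⇒ R(z) = 1 + z + 10/21z².

Find x<0 with |R(x)|<1.
x=-0.43: |R|=0.6580
R=1: x+10/21x²=0 ⇒ x=−21/10=-2.1000; min R=1−1/(4·10/21)=0.4750>−1
Confirm numerically:
  x=-1.660: |R|=0.65219 <1
  x=-1.288: |R|=0.50197 <1
  x=-1.002: |R|=0.47610 <1
  x=-2.637: |R|=1.67432 >1
  x=-2.260: |R|=1.17219 >1
Interval (-2.1000, 0).

z∈(-2.1000,0).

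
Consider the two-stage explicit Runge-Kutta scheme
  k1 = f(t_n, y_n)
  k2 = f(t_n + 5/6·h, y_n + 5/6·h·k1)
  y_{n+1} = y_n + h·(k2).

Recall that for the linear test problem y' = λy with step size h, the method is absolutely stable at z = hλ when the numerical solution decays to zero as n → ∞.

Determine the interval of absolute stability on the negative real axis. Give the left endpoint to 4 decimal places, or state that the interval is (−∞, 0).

Test eqn y'=λy, z=hλ:
  k1=λy_n ⇒ h·k1=z·y_n;  k2=λ(1+5/6z)y_n ⇒ h·k2=z(1+5/6z)y_n
  y_{n+1}/y_n = 1 + z(1+5/6z) = 1 + z + 5/6z²
  R(z) = 1 + z + 5/6z².

Find x<0 with |R(x)|<1.
x=-1.48: |R|=1.3453
R=1: x+5/6x²=0 ⇒ x=−6/5=-1.2000; min R=1−1/(4·5/6)=0.7000>−1
Confirm numerically:
  x=-0.962: |R|=0.80920 <1
  x=-0.954: |R|=0.80443 <1
  x=-0.797: |R|=0.73234 <1
  x=-0.622: |R|=0.70040 <1
  x=-1.571: |R|=1.48570 >1
  x=-1.303: |R|=1.11184 >1
So |R|<1 on (-1.2000, 0).

(-1.2000, 0).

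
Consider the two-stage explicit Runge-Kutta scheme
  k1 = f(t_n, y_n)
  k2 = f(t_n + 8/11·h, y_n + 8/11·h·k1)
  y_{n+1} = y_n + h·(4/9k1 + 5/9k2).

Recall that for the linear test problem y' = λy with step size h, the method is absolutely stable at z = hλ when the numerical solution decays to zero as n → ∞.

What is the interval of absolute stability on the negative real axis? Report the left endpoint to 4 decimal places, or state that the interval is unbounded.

Set f=λy, z=hλ:
  k1=λy_n ⇒ h·k1=z·y_n;  k2=λ(1+8/11z)y_n ⇒ h·k2=z(1+8/11z)y_n
  y_{n+1}/y_n = 1 + 4/9z + 5/9z(1+8/11z) = 1 + z + 40/99z²
  R(z) = 1 + z + 40/99z².

Solve |R(x)|<1 on ℝ⁻.
x=-1.03: |R|=0.3986
R=1: x+40/99x²=0 ⇒ x=−99/40=-2.4750; min R=1−1/(4·40/99)=0.3812>−1
Confirm numerically:
  x=-1.765: |R|=0.49368 <1
  x=-1.440: |R|=0.39782 <1
  x=-1.223: |R|=0.38133 <1
  x=-2.932: |R|=1.54138 >1
  x=-2.860: |R|=1.44489 >1
  x=-2.501: |R|=1.02627 >1
So |R|<1 on (-2.4750, 0).

(-2.4750, 0).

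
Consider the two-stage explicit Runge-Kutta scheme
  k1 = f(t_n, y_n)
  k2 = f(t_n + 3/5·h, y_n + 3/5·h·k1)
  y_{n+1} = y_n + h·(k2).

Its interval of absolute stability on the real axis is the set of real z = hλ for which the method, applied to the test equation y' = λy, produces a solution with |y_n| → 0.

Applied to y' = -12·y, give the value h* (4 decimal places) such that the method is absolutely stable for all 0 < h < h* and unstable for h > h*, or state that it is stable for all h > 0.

Set f=λy, z=hλ:
  k1=λy_n ⇒ h·k1=z·y_n;  k2=λ(1+3/5z)y_n ⇒ h·k2=z(1+3/5z)y_n
  y_{n+1}/y_n = 1 + z(1+3/5z) = 1 + z + 3/5z²
  ⇒ R(z) = 1 + z + 3/5z².

Boundary: |R(x)|=1, x<0.
x=-1.58: |R|=0.9178
R=1: x+3/5x²=0 ⇒ x=−5/3=-1.6667; min R=1−1/(4·3/5)=0.5833>−1
Confirm numerically:
  x=-1.604: |R|=0.93969 <1
  x=-1.557: |R|=0.89755 <1
  x=-1.288: |R|=0.70737 <1
  x=-0.746: |R|=0.58791 <1
  x=-2.089: |R|=1.52935 >1
  x=-2.072: |R|=1.50391 >1
So |R|<1 on (-1.6667, 0).

(-1.6667,0); λ=-12 ⇒ h* = (5/3)/12 = 0.1389.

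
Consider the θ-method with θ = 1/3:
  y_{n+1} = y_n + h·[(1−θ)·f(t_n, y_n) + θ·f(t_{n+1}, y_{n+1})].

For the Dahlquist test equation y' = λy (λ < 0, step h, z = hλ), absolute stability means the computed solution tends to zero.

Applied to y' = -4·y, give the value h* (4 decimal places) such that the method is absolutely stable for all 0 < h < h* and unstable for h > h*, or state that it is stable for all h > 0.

Test eqn y'=λy, z=hλ:
  y_{n+1} = y_n + z·[2/3·y_n + 1/3·y_{n+1}] ⇒ (1 − 1/3z)y_{n+1} = (1 + 2/3z)y_n
  R(z) = (1 + 2/3z)/(1 − 1/3z).

Solve |R(x)|<1 on ℝ⁻.
x=-0.45: |R|=0.6087
R=−1: 1+2/3x = −1+1/3x ⇒ -1/3x=2 ⇒ x=2/(-1/3)=-6.0000
Confirm numerically:
  x=-5.895: |R|=0.98820 <1
  x=-4.434: |R|=0.78935 <1
  x=-2.774: |R|=0.44129 <1
  x=-6.504: |R|=1.05303 >1
  x=-6.217: |R|=1.02354 >1
Interval (-6.0000, 0).

(-6.0000,0); λ=-4 ⇒ h* = (6)/4 = 1.5000.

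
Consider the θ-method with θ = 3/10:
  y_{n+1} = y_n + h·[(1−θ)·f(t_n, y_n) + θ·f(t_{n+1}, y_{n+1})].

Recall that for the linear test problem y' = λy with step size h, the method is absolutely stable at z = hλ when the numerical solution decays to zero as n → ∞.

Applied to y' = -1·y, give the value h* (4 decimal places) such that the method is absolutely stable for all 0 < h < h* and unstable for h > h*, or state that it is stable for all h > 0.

(-5.0000,0); λ=-1 ⇒ h* = (5)/1 = 5.0000.

Test eqn y'=λy, z=hλ:
  y_{n+1} = y_n + z·[7/10·y_n + 3/10·y_{n+1}] ⇒ (1 − 3/10z)y_{n+1} = (1 + 7/10z)y_n
  R(z) = (1 + 7/10z)/(1 − 3/10z).

Find x<0 with |R(x)|<1.
x=-0.35: |R|=0.6833
R=−1: 1+7/10x = −1+3/10x ⇒ -2/5x=2 ⇒ x=2/(-2/5)=-5.0000
Confirm numerically:
  x=-4.025: |R|=0.82333 <1
  x=-3.378: |R|=0.67776 <1
  x=-2.890: |R|=0.54794 <1
  x=-2.221: |R|=0.33289 <1
  x=-5.561: |R|=1.08410 >1
  x=-5.161: |R|=1.02527 >1
  x=-5.112: |R|=1.01768 >1
Stable set (-5.0000, 0).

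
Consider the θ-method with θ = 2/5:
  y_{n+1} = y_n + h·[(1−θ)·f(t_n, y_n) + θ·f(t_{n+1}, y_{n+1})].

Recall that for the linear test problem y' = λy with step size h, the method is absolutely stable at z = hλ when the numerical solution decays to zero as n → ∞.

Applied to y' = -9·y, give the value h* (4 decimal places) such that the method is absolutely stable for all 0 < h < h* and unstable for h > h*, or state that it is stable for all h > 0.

Set f=λy, z=hλ:
  y_{n+1} = y_n + z·[3/5·y_n + 2/5·y_{n+1}] ⇒ (1 − 2/5z)y_{n+1} = (1 + 3/5z)y_n
  R(z) = (1 + 3/5z)/(1 − 2/5z).

Boundary: |R(x)|=1, x<0.
x=-1.44: |R|=0.0863
R=−1: 1+3/5x = −1+2/5x ⇒ -1/5x=2 ⇒ x=2/(-1/5)=-10.0000
Confirm numerically:
  x=-7.096: |R|=0.84869 <1
  x=-7.009: |R|=0.84273 <1
  x=-6.774: |R|=0.82607 <1
  x=-4.412: |R|=0.59578 <1
  x=-10.558: |R|=1.02137 >1
  x=-10.295: |R|=1.01153 >1
So |R|<1 on (-10.0000, 0).

(-10.0000,0); λ=-9 ⇒ h* = (10)/9 = 1.1111.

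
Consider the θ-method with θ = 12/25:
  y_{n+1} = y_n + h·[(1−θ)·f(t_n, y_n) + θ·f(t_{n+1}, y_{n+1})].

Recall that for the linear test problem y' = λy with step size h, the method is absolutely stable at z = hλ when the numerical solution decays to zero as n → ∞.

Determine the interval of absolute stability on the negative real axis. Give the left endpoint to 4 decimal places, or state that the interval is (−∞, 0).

Set f=λy, z=hλ:
  y_{n+1} = y_n + z·[13/25·y_n + 12/25·y_{n+1}] ⇒ (1 − 12/25z)y_{n+1} = (1 + 13/25z)y_n
  Hence R(z) = (1 + 13/25z)/(1 − 12/25z).

Solve |R(x)|<1 on ℝ⁻.
x=-1.02: |R|=0.3153
R=−1: 1+13/25x = −1+12/25x ⇒ -1/25x=2 ⇒ x=2/(-1/25)=-50.0000
Confirm numerically:
  x=-47.101: |R|=0.99509 <1
  x=-44.226: |R|=0.98961 <1
  x=-28.150: |R|=0.93977 <1
  x=-21.965: |R|=0.90285 <1
  x=-50.496: |R|=1.00079 >1
  x=-50.135: |R|=1.00022 >1
  x=-50.042: |R|=1.00007 >1
Interval (-50.0000, 0).

z∈(-50.0000,0).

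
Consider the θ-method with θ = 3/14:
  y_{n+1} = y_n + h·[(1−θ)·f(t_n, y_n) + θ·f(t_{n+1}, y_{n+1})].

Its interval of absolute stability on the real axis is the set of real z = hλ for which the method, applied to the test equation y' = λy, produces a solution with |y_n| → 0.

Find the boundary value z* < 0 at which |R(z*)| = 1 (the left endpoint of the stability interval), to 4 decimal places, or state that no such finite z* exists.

With y'=λy (z=hλ):
  y_{n+1} = y_n + z·[11/14·y_n + 3/14·y_{n+1}] ⇒ (1 − 3/14z)y_{n+1} = (1 + 11/14z)y_n
  Hence R(z) = (1 + 11/14z)/(1 − 3/14z).

Need |R(x)|<1, x<0.
x=-0.93: |R|=0.2245
R=−1: 1+11/14x = −1+3/14x ⇒ -4/7x=2 ⇒ x=2/(-4/7)=-3.5000
Confirm numerically:
  x=-2.826: |R|=0.76012 <1
  x=-1.898: |R|=0.34924 <1
  x=-1.738: |R|=0.26637 <1
  x=-3.823: |R|=1.10146 >1
  x=-3.671: |R|=1.05469 >1
  x=-3.666: |R|=1.05312 >1
Interval (-3.5000, 0).

left endpoint -3.5000.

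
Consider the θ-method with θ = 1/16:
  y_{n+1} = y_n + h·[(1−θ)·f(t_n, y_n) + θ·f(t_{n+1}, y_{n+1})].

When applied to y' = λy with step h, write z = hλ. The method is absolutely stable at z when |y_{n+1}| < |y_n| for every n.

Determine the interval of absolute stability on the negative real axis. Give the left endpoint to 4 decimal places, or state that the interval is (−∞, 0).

With y'=λy (z=hλ):
  y_{n+1} = y_n + z·[15/16·y_n + 1/16·y_{n+1}] ⇒ (1 − 1/16z)y_{n+1} = (1 + 15/16z)y_n
  R(z) = (1 + 15/16z)/(1 − 1/16z).

Need |R(x)|<1, x<0.
x=-1.38: |R|=0.2704
R=−1: 1+15/16x = −1+1/16x ⇒ -7/8x=2 ⇒ x=2/(-7/8)=-2.2857
Confirm numerically:
  x=-2.261: |R|=0.98105 <1
  x=-1.782: |R|=0.60342 <1
  x=-1.437: |R|=0.31858 <1
  x=-0.998: |R|=0.06060 <1
  x=-2.767: |R|=1.35903 >1
  x=-2.465: |R|=1.13593 >1
  x=-2.426: |R|=1.10659 >1
So |R|<1 on (-2.2857, 0).

(-2.2857, 0).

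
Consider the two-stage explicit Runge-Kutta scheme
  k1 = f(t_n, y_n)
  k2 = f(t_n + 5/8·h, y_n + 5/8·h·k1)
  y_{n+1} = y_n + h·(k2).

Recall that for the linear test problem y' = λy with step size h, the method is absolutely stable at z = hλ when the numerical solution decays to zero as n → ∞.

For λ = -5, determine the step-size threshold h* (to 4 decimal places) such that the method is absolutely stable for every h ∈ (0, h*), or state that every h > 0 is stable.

Set f=λy, z=hλ:
  k1=λy_n ⇒ h·k1=z·y_n;  k2=λ(1+5/8z)y_n ⇒ h·k2=z(1+5/8z)y_n
  y_{n+1}/y_n = 1 + z(1+5/8z) = 1 + z + 5/8z²
  R(z) = 1 + z + 5/8z².

Solve |R(x)|<1 on ℝ⁻.
x=-1.4: |R|=0.8250
R=1: x+5/8x²=0 ⇒ x=−8/5=-1.6000; min R=1−1/(4·5/8)=0.6000>−1
Confirm numerically:
  x=-1.559: |R|=0.96005 <1
  x=-1.315: |R|=0.76577 <1
  x=-1.082: |R|=0.64970 <1
  x=-0.764: |R|=0.60081 <1
  x=-2.199: |R|=1.82325 >1
  x=-2.184: |R|=1.79716 >1
  x=-1.798: |R|=1.22250 >1
So |R|<1 on (-1.6000, 0).

(-1.6000,0); λ=-5 ⇒ h* = (8/5)/5 = 0.3200.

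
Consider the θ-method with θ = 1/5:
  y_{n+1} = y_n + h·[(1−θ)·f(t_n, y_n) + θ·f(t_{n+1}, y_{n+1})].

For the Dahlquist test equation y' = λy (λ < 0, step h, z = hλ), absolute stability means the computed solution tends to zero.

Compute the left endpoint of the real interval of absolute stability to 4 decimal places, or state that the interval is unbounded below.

With y'=λy (z=hλ):
  y_{n+1} = y_n + z·[4/5·y_n + 1/5·y_{n+1}] ⇒ (1 − 1/5z)y_{n+1} = (1 + 4/5z)y_n
  Hence R(z) = (1 + 4/5z)/(1 − 1/5z).

Solve |R(x)|<1 on ℝ⁻.
x=-1.52: |R|=0.1656
R=−1: 1+4/5x = −1+1/5x ⇒ -3/5x=2 ⇒ x=2/(-3/5)=-3.3333
Confirm numerically:
  x=-2.161: |R|=0.50887 <1
  x=-1.914: |R|=0.38415 <1
  x=-1.440: |R|=0.11801 <1
  x=-3.787: |R|=1.15489 >1
  x=-3.505: |R|=1.06055 >1
  x=-3.501: |R|=1.05917 >1
Interval (-3.3333, 0).

left endpoint -3.3333.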